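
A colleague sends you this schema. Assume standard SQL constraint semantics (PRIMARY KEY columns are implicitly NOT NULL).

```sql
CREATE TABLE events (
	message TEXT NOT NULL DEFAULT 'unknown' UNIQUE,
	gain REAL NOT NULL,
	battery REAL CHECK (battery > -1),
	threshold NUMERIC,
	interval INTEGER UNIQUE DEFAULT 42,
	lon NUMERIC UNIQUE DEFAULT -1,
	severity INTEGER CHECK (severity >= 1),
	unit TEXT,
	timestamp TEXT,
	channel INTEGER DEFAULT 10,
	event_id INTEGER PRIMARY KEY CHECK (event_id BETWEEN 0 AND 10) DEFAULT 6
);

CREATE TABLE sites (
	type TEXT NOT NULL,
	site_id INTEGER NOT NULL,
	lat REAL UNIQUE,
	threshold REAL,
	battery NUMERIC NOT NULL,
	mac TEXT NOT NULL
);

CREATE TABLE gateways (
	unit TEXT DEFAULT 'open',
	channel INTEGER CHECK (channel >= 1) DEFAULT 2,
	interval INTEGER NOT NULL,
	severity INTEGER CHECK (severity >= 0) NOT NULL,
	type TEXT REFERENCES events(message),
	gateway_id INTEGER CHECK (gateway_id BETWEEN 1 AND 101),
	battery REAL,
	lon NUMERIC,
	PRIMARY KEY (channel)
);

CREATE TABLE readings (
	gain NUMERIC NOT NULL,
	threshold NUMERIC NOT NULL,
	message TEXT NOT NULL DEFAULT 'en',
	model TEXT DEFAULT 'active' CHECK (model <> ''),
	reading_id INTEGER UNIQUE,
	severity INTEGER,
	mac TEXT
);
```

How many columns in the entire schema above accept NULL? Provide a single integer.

events: 8 nullable (battery, threshold, interval, lon, severity, unit, timestamp, channel — PK (event_id) and explicit NOT NULL columns excluded).
sites: 2 nullable (lat, threshold — PK none and explicit NOT NULL columns excluded).
gateways: 5 nullable (unit, type, gateway_id, battery, lon — PK (channel) and explicit NOT NULL columns excluded).
readings: 4 nullable (model, reading_id, severity, mac — PK none and explicit NOT NULL columns excluded).
Total: 8 + 2 + 5 + 4 = 19.

19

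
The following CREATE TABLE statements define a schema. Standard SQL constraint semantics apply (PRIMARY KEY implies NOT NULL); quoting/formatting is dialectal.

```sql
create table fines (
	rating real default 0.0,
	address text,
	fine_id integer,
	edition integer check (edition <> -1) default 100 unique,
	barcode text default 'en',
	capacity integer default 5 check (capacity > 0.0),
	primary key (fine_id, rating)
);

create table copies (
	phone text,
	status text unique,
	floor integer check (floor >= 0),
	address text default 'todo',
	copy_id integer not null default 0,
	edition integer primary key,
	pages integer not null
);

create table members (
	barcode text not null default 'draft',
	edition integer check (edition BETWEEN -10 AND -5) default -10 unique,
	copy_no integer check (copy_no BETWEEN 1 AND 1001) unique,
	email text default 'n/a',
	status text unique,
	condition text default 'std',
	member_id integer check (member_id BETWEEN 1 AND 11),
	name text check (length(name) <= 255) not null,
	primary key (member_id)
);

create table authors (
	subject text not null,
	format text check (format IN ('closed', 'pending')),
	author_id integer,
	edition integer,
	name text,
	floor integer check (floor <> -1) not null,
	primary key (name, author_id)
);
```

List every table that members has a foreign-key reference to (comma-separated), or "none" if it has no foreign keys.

No column in members has a REFERENCES clause.

none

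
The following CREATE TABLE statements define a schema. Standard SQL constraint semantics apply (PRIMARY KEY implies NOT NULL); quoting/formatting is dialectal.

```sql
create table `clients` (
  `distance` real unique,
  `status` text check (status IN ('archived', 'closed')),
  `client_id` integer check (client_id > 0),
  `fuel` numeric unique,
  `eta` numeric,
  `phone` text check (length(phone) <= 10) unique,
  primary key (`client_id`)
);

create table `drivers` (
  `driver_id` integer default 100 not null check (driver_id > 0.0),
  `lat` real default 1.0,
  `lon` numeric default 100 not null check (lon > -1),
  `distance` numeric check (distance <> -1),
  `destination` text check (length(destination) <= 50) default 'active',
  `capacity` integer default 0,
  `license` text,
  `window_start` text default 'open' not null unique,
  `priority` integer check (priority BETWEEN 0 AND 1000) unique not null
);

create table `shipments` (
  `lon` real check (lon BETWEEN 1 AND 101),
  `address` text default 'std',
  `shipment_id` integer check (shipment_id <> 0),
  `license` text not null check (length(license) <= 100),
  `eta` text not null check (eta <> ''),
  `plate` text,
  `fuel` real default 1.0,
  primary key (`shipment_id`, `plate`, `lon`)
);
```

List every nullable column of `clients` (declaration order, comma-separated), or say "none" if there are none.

distance, status, fuel, eta, phone

- distance: UNIQUE does not imply NOT NULL → nullable.
- status: CHECK does not forbid NULL (a CHECK constraint passes when its expression is NULL) → nullable.
- client_id: part of the PRIMARY KEY, which implies NOT NULL → not nullable.
- fuel: UNIQUE does not imply NOT NULL → nullable.
- eta: no NOT NULL constraint applies → nullable.
- phone: CHECK does not forbid NULL (a CHECK constraint passes when its expression is NULL) → nullable.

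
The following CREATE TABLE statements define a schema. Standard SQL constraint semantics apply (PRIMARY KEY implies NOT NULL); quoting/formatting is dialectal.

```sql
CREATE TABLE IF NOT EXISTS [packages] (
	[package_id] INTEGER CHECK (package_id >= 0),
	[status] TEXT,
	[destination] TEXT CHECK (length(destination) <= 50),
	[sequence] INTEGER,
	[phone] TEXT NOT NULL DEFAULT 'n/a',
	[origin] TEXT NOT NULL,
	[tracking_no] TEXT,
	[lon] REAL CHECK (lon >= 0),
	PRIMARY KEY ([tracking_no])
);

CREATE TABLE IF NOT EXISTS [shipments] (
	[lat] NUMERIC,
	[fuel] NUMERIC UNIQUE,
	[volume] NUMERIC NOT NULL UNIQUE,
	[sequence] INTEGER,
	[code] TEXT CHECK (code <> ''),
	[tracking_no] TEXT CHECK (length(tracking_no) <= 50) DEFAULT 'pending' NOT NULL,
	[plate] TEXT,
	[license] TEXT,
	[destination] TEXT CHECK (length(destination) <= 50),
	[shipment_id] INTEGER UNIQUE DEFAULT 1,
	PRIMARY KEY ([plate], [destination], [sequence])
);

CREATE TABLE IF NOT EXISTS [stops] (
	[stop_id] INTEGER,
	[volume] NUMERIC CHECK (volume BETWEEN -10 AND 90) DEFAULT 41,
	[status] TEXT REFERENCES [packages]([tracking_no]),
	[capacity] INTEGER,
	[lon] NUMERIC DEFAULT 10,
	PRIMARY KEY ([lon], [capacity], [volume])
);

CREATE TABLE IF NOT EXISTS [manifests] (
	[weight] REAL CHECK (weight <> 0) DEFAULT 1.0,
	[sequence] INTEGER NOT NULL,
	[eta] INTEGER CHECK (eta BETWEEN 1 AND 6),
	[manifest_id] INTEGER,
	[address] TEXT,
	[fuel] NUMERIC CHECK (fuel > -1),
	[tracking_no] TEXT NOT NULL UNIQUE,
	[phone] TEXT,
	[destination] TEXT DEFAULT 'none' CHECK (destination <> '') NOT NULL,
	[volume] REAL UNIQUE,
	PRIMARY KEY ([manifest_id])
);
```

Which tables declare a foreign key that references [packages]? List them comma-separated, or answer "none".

stops

- stops.status references packages(tracking_no).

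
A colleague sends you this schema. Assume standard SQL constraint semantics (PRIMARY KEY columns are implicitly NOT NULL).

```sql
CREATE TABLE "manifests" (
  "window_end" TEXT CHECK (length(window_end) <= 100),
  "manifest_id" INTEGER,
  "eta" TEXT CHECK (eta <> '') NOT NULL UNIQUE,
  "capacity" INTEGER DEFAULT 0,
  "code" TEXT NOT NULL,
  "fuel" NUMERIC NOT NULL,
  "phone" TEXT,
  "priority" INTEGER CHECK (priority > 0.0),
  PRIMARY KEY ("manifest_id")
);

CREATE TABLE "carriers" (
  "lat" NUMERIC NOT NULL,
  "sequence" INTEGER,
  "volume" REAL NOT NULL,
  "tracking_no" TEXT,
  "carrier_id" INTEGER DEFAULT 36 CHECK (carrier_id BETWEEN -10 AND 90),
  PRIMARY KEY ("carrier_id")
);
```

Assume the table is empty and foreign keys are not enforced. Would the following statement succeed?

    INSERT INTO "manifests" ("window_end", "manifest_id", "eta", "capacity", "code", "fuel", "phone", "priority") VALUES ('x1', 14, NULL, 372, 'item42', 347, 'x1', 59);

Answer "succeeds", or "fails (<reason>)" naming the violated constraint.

fails (NOT NULL on eta)

eta is explicitly set to NULL, but eta is declared NOT NULL.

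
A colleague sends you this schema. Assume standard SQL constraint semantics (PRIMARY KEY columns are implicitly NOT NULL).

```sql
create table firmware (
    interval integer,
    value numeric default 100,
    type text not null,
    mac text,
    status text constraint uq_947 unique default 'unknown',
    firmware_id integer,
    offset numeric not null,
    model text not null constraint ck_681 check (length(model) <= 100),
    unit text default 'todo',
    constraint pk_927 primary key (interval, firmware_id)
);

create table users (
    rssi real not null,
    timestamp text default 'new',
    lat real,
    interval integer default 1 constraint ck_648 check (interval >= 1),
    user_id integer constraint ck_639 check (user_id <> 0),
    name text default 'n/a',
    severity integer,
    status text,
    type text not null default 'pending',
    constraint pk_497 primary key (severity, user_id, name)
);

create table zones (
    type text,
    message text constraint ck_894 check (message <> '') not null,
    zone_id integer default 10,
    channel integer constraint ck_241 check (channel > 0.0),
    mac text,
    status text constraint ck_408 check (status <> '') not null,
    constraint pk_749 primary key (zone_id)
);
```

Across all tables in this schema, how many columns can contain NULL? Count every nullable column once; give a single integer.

firmware: 4 nullable (value, mac, status, unit — PK (interval, firmware_id) and explicit NOT NULL columns excluded).
users: 4 nullable (timestamp, lat, interval, status — PK (severity, user_id, name) and explicit NOT NULL columns excluded).
zones: 3 nullable (type, channel, mac — PK (zone_id) and explicit NOT NULL columns excluded).
Total: 4 + 4 + 3 = 11.

11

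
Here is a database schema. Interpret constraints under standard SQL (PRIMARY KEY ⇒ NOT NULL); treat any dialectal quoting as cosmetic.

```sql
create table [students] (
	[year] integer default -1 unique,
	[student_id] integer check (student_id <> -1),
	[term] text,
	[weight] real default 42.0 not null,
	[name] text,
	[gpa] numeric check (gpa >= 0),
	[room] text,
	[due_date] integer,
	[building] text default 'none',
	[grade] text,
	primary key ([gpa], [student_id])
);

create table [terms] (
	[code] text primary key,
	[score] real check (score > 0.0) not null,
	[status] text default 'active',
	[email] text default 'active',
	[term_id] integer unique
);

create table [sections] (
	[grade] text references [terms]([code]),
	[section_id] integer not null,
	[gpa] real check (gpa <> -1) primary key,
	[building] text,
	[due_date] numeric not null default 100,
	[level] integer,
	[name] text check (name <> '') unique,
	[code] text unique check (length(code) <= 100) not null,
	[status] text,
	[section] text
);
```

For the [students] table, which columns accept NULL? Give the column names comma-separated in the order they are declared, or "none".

- year: UNIQUE does not imply NOT NULL → nullable.
- student_id: part of the PRIMARY KEY, which implies NOT NULL → not nullable.
- term: no NOT NULL constraint applies → nullable.
- weight: declared NOT NULL → not nullable.
- name: no NOT NULL constraint applies → nullable.
- gpa: part of the PRIMARY KEY, which implies NOT NULL → not nullable.
- room: no NOT NULL constraint applies → nullable.
- due_date: no NOT NULL constraint applies → nullable.
- building: DEFAULT only fills an omitted column; an explicit NULL is still allowed → nullable.
- grade: no NOT NULL constraint applies → nullable.

year, term, name, room, due_date, building, grade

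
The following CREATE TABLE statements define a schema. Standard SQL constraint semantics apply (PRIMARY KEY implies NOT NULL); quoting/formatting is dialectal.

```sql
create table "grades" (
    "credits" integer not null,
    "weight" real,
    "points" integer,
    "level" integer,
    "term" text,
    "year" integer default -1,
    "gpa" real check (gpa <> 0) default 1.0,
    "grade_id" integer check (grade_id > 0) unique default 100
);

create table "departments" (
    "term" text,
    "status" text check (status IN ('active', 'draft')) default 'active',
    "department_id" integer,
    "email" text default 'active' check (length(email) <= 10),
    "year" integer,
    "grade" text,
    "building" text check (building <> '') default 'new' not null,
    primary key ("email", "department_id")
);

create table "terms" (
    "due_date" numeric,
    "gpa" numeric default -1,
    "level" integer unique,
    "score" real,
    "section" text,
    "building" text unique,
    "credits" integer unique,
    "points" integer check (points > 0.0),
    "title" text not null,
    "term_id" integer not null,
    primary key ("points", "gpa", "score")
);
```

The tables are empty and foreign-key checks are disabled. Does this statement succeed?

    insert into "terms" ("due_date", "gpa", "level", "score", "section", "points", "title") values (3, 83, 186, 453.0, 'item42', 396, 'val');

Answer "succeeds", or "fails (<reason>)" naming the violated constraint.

fails (NOT NULL on term_id)

term_id is omitted from the column list and has no DEFAULT, so it would receive NULL.
But term_id is declared NOT NULL.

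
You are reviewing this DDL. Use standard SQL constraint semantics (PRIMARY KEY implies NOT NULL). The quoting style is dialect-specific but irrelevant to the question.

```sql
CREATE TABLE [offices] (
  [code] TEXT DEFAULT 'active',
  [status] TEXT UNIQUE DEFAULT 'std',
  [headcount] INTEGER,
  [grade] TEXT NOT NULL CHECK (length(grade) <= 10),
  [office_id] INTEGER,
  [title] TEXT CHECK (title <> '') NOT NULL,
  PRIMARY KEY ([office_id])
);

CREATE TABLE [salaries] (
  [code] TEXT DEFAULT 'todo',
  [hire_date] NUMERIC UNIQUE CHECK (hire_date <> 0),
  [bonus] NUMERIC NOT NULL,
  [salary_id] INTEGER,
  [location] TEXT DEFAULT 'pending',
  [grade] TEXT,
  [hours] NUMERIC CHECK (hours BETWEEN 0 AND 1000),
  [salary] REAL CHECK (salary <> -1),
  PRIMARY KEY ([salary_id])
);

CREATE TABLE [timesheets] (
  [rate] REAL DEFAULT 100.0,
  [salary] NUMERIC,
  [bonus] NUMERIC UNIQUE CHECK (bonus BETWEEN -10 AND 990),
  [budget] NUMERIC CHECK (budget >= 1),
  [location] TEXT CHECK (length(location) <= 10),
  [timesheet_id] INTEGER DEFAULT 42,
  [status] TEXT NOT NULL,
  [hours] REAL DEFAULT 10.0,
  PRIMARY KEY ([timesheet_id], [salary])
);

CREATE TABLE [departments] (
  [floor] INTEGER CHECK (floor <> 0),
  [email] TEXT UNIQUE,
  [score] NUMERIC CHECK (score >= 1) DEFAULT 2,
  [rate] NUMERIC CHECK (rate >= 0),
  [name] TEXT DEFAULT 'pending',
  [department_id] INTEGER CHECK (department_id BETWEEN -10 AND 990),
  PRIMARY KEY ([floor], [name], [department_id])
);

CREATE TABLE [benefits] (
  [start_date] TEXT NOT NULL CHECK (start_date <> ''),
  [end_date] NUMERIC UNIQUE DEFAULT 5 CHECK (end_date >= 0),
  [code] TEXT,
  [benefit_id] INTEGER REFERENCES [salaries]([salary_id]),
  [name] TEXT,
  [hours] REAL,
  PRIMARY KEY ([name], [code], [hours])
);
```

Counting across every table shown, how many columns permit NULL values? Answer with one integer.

19

offices: 3 nullable (code, status, headcount — PK (office_id) and explicit NOT NULL columns excluded).
salaries: 6 nullable (code, hire_date, location, grade, hours, salary — PK (salary_id) and explicit NOT NULL columns excluded).
timesheets: 5 nullable (rate, bonus, budget, location, hours — PK (timesheet_id, salary) and explicit NOT NULL columns excluded).
departments: 3 nullable (email, score, rate — PK (floor, name, department_id) and explicit NOT NULL columns excluded).
benefits: 2 nullable (end_date, benefit_id — PK (name, code, hours) and explicit NOT NULL columns excluded).
Total: 3 + 6 + 5 + 3 + 2 = 19.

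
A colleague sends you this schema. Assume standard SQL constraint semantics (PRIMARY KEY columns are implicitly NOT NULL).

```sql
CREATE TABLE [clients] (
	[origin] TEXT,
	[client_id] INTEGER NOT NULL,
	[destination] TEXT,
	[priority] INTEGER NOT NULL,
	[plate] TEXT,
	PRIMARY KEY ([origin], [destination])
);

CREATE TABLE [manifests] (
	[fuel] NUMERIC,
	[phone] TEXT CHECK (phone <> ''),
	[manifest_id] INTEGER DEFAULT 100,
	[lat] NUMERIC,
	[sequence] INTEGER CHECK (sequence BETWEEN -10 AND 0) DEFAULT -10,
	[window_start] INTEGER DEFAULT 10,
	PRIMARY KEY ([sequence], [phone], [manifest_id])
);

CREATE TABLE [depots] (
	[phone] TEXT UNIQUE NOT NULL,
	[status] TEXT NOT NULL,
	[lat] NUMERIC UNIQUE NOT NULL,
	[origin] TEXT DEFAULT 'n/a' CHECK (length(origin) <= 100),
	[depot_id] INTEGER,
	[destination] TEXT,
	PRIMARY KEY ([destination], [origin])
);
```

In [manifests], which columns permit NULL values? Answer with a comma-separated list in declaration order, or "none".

- fuel: no NOT NULL constraint applies → nullable.
- phone: part of the PRIMARY KEY, which implies NOT NULL → not nullable.
- manifest_id: part of the PRIMARY KEY, which implies NOT NULL → not nullable.
- lat: no NOT NULL constraint applies → nullable.
- sequence: part of the PRIMARY KEY, which implies NOT NULL → not nullable.
- window_start: DEFAULT only fills an omitted column; an explicit NULL is still allowed → nullable.

fuel, lat, window_start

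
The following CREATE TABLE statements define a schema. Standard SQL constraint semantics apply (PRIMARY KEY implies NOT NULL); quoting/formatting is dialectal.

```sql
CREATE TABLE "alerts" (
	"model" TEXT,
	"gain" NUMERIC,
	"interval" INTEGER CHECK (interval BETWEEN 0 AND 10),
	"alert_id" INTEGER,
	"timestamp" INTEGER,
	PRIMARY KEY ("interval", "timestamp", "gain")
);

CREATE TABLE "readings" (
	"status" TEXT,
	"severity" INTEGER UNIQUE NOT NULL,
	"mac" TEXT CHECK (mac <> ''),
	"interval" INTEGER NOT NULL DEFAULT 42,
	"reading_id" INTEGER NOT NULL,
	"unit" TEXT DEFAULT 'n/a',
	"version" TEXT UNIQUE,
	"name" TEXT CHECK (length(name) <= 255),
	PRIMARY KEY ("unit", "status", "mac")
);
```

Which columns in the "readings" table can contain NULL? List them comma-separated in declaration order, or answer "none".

- status: part of the PRIMARY KEY, which implies NOT NULL → not nullable.
- severity: declared NOT NULL → not nullable.
- mac: part of the PRIMARY KEY, which implies NOT NULL → not nullable.
- interval: declared NOT NULL → not nullable.
- reading_id: declared NOT NULL → not nullable.
- unit: part of the PRIMARY KEY, which implies NOT NULL → not nullable.
- version: UNIQUE does not imply NOT NULL → nullable.
- name: CHECK does not forbid NULL (a CHECK constraint passes when its expression is NULL) → nullable.

version, name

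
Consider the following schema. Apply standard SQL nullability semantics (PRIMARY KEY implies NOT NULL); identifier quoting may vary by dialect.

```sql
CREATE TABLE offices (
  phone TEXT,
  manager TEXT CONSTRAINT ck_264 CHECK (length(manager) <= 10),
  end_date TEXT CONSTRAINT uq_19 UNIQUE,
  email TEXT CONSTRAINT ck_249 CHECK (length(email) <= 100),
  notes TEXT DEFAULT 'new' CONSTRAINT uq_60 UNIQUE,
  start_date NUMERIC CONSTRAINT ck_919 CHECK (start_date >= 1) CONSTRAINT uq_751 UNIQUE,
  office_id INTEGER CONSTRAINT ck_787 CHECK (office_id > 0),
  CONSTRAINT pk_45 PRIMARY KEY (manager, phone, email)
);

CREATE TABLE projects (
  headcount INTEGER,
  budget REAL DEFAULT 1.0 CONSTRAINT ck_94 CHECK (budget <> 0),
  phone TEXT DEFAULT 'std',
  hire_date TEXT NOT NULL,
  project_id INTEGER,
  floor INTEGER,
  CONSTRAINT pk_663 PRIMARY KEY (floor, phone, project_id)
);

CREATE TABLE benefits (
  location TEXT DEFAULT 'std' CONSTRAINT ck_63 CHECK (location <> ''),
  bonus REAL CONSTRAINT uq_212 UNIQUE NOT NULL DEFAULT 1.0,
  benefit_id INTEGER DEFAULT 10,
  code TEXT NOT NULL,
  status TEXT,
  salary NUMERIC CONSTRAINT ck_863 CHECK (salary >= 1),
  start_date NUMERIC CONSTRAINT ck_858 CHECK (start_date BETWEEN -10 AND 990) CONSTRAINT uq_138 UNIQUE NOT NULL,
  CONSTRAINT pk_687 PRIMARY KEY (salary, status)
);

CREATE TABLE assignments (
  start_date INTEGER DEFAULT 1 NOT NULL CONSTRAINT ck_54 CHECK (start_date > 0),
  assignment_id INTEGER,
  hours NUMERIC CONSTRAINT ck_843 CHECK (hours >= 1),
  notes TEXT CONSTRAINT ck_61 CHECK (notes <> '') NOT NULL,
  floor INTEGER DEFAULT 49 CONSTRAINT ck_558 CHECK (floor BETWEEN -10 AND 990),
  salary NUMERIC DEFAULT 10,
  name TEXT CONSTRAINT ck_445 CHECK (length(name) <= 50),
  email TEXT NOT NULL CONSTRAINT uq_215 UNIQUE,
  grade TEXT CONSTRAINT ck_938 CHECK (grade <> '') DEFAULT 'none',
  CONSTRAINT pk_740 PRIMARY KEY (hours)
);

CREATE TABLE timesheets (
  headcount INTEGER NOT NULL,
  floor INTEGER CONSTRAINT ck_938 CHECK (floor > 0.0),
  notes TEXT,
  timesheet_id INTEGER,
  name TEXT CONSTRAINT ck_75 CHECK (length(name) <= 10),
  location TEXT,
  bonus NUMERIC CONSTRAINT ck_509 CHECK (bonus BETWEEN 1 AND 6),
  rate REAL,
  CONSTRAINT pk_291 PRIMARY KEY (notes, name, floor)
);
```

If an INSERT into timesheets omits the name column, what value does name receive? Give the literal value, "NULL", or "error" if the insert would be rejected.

name has no DEFAULT clause.
Omitting it would insert NULL, but it is part of the PRIMARY KEY, so the INSERT fails.

error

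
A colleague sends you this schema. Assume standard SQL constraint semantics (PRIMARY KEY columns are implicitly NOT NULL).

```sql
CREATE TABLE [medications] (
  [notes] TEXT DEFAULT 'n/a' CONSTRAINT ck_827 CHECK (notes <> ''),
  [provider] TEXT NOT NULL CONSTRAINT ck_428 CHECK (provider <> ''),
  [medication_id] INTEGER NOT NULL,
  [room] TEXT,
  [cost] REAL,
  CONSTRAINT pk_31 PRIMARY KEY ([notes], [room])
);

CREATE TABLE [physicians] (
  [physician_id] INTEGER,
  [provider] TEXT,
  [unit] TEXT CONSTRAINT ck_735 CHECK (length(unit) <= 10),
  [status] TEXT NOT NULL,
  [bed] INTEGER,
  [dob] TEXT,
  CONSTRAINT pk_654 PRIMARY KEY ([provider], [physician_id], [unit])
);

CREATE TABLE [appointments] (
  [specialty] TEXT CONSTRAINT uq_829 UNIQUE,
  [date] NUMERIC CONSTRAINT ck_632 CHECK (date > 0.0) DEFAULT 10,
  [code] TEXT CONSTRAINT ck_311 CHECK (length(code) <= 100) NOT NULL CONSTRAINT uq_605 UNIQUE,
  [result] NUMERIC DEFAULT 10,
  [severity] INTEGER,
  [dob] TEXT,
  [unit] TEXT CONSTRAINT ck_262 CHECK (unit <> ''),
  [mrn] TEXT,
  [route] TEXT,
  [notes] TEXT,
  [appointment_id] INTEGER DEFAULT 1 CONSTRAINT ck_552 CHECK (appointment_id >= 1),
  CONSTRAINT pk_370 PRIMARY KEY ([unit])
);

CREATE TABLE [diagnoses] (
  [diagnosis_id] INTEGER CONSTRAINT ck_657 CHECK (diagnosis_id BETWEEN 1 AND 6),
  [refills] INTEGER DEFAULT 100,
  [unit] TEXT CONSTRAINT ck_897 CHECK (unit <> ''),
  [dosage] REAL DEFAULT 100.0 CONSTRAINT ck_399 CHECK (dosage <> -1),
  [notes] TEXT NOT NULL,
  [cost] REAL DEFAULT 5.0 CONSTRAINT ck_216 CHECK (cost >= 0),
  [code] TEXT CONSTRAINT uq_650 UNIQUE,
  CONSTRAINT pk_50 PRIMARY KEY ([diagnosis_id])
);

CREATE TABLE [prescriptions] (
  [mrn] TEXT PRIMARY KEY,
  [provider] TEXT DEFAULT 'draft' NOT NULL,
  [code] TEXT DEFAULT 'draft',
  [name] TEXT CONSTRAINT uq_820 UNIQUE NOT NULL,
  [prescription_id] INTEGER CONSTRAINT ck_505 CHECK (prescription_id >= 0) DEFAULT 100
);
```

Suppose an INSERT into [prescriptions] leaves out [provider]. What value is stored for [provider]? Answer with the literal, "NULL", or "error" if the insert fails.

'draft'

provider has an explicit DEFAULT 'draft'.
When the column is omitted from an INSERT, that default is used.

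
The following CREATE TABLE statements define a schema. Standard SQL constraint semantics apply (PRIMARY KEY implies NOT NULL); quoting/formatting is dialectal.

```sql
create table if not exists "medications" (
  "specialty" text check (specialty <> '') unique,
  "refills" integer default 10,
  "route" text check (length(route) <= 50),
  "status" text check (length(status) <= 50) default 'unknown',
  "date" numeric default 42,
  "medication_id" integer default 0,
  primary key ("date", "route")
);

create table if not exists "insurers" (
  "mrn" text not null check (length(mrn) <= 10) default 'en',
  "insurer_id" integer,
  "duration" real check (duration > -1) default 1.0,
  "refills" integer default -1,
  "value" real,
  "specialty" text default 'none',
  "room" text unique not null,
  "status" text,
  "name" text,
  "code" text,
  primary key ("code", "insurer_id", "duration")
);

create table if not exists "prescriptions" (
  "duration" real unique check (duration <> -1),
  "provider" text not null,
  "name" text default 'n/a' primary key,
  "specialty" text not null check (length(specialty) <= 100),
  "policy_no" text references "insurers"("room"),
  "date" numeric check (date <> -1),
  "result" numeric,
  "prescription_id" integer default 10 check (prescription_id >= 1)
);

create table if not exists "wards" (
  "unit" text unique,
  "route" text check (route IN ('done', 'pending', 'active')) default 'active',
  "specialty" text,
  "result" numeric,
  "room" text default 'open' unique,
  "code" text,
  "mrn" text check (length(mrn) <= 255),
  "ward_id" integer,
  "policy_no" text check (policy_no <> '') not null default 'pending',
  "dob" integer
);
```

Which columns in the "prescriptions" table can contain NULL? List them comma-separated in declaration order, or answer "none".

- duration: CHECK does not forbid NULL (a CHECK constraint passes when its expression is NULL) → nullable.
- provider: declared NOT NULL → not nullable.
- name: part of the PRIMARY KEY, which implies NOT NULL → not nullable.
- specialty: declared NOT NULL → not nullable.
- policy_no: a foreign key column may be NULL unless separately constrained → nullable.
- date: CHECK does not forbid NULL (a CHECK constraint passes when its expression is NULL) → nullable.
- result: no NOT NULL constraint applies → nullable.
- prescription_id: CHECK does not forbid NULL (a CHECK constraint passes when its expression is NULL) → nullable.

duration, policy_no, date, result, prescription_id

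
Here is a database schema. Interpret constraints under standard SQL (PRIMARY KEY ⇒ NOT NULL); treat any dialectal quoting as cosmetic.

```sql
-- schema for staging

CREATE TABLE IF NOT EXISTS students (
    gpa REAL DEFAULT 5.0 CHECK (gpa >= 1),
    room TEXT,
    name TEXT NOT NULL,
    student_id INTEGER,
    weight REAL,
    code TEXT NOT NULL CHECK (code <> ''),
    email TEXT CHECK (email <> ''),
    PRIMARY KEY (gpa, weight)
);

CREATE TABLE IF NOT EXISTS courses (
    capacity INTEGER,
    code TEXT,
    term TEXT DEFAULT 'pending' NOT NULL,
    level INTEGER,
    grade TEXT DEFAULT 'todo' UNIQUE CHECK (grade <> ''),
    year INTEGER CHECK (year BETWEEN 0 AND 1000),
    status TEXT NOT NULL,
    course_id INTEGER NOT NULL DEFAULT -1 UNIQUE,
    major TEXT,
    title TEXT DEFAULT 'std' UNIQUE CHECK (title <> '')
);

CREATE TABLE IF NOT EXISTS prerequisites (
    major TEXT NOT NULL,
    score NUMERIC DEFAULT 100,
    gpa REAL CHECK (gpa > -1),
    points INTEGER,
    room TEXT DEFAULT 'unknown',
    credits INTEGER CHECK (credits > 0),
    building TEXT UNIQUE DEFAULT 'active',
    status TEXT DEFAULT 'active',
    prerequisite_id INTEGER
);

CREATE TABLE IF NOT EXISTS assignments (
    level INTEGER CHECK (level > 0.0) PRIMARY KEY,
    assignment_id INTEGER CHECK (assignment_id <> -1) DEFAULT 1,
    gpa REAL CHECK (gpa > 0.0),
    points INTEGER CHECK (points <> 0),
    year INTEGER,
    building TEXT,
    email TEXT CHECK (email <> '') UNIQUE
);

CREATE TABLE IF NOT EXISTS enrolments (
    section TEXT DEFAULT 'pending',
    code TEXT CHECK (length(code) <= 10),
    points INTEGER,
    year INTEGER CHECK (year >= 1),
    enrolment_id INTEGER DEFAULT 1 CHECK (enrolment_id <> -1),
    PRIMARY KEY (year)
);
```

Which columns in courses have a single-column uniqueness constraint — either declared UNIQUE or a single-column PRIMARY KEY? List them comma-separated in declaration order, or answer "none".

grade, course_id, title

- capacity: no UNIQUE or single-column PK constraint.
- code: no UNIQUE or single-column PK constraint.
- term: no UNIQUE or single-column PK constraint.
- level: no UNIQUE or single-column PK constraint.
- grade: declared UNIQUE → unique.
- year: no UNIQUE or single-column PK constraint.
- status: no UNIQUE or single-column PK constraint.
- course_id: declared UNIQUE → unique.
- major: no UNIQUE or single-column PK constraint.
- title: declared UNIQUE → unique.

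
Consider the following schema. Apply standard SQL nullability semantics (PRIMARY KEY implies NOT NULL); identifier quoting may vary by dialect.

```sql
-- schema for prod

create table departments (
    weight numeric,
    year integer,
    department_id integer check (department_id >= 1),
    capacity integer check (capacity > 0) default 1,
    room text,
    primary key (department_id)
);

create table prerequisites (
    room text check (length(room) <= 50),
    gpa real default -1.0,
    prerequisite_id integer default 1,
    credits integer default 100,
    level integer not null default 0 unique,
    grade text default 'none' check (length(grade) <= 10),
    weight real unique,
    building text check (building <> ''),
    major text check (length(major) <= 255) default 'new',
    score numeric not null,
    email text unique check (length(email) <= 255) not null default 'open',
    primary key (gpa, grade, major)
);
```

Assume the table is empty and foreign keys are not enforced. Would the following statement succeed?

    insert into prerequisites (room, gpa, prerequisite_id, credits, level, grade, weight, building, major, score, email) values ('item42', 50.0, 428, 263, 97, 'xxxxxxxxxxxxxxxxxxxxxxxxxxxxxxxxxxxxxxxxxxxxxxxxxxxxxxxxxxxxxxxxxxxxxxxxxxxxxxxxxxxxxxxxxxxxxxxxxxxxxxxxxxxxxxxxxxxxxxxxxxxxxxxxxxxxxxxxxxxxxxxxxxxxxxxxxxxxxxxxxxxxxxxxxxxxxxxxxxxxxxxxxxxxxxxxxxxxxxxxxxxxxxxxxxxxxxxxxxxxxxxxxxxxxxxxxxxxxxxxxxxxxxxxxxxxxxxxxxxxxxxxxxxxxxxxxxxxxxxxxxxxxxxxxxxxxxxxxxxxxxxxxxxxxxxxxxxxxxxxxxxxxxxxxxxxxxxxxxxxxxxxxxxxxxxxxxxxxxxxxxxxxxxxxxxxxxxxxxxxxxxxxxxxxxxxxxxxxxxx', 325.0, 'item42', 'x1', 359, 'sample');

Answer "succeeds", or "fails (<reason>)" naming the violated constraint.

fails (CHECK on grade)

The value 'xxxxxxxxxxxxxxxxxxxxxxxxxxxxxxxxxxxxxxxxxxxxxxxxxxxxxxxxxxxxxxxxxxxxxxxxxxxxxxxxxxxxxxxxxxxxxxxxxxxxxxxxxxxxxxxxxxxxxxxxxxxxxxxxxxxxxxxxxxxxxxxxxxxxxxxxxxxxxxxxxxxxxxxxxxxxxxxxxxxxxxxxxxxxxxxxxxxxxxxxxxxxxxxxxxxxxxxxxxxxxxxxxxxxxxxxxxxxxxxxxxxxxxxxxxxxxxxxxxxxxxxxxxxxxxxxxxxxxxxxxxxxxxxxxxxxxxxxxxxxxxxxxxxxxxxxxxxxxxxxxxxxxxxxxxxxxxxxxxxxxxxxxxxxxxxxxxxxxxxxxxxxxxxxxxxxxxxxxxxxxxxxxxxxxxxxxxxxxxxx' for grade violates CHECK (length(grade) <= 10).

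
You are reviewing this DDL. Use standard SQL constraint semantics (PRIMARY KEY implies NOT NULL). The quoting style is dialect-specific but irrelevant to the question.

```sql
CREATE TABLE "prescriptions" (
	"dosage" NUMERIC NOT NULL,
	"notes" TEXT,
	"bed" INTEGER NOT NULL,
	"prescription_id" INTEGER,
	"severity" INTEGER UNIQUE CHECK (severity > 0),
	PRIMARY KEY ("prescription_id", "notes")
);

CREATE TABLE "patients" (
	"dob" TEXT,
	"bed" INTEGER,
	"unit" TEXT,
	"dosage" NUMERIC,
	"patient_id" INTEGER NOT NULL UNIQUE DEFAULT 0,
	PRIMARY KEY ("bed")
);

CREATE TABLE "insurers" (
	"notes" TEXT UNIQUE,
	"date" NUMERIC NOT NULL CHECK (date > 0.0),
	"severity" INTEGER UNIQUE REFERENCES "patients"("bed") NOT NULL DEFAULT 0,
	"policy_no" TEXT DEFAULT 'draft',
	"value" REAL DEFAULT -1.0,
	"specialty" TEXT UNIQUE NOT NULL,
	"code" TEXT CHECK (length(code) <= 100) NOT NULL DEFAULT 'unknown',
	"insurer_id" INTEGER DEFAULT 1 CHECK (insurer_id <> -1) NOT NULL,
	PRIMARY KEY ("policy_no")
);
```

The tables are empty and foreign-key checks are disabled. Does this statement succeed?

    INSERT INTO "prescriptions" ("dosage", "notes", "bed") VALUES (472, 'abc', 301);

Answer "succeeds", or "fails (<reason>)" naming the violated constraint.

prescription_id is omitted from the column list and has no DEFAULT, so it would receive NULL.
But prescription_id is part of the PRIMARY KEY (implied NOT NULL).

fails (NOT NULL on prescription_id)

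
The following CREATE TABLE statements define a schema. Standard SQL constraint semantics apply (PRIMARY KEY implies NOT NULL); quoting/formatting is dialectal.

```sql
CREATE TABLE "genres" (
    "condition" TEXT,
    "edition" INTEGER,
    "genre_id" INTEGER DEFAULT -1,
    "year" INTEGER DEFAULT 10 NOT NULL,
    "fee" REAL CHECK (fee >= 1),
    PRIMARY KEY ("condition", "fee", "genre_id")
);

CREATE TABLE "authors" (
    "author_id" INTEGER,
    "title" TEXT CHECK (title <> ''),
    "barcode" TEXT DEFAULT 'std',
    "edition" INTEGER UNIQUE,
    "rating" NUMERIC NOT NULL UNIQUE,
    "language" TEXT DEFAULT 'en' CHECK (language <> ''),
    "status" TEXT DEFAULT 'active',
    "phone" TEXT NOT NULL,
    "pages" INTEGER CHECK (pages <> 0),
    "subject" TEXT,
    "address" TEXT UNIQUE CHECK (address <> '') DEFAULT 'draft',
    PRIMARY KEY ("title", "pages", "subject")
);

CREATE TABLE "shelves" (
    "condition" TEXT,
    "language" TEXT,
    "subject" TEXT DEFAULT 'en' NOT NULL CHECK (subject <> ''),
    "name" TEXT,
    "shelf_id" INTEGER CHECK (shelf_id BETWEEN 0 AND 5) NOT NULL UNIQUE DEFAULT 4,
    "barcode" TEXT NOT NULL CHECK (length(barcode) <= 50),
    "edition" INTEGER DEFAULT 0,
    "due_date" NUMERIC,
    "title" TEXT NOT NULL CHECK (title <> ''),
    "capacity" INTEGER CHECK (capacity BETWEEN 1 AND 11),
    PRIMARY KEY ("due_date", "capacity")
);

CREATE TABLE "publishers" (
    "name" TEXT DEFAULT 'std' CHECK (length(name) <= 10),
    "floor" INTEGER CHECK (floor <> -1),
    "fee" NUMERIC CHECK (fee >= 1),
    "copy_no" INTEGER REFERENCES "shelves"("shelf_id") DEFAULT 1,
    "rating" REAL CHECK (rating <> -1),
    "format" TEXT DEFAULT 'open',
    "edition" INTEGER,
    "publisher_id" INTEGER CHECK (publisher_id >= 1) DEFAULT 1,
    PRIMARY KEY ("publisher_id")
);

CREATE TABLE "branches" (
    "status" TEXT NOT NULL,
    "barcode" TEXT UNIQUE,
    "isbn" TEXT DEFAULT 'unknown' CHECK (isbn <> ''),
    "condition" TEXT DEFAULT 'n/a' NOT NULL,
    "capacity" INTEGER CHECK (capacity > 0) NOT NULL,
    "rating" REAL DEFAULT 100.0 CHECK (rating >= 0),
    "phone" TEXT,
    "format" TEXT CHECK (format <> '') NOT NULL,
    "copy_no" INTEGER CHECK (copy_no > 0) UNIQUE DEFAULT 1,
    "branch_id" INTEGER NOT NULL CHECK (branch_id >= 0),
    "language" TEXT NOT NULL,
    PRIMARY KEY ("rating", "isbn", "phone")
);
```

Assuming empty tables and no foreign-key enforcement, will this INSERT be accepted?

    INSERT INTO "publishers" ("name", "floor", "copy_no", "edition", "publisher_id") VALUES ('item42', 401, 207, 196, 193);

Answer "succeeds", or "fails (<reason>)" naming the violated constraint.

succeeds

NOT NULL columns: publisher_id is supplied.
CHECK constraints: 'item42' satisfies (length(name) <= 10); 401 satisfies (floor <> -1); 193 satisfies (publisher_id >= 1).
No constraint is violated.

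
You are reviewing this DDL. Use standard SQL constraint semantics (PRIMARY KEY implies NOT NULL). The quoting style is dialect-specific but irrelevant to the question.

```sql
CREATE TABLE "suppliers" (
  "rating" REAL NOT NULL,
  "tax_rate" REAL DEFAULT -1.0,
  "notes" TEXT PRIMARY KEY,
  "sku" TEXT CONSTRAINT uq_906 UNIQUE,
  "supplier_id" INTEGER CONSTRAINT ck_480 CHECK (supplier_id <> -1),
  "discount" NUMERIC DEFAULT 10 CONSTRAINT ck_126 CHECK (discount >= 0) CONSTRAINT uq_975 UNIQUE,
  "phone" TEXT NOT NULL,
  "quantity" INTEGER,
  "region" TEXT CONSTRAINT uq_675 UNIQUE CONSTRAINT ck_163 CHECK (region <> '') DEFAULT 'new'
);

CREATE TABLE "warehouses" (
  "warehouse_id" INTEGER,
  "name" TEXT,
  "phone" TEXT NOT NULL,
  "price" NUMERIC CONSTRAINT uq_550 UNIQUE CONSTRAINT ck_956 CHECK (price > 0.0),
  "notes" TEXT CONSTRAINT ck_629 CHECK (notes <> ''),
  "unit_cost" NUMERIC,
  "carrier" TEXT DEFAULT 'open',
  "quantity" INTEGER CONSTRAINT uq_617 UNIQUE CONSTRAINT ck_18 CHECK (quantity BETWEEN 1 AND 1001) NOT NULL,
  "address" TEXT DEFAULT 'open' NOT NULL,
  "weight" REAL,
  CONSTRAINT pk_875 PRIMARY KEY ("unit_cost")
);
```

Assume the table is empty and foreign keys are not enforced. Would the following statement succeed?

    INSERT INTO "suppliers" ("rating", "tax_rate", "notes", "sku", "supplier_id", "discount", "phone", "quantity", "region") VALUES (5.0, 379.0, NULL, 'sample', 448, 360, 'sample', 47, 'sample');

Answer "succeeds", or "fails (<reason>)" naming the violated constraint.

notes is explicitly set to NULL, but notes is part of the PRIMARY KEY (implied NOT NULL).

fails (NOT NULL on notes)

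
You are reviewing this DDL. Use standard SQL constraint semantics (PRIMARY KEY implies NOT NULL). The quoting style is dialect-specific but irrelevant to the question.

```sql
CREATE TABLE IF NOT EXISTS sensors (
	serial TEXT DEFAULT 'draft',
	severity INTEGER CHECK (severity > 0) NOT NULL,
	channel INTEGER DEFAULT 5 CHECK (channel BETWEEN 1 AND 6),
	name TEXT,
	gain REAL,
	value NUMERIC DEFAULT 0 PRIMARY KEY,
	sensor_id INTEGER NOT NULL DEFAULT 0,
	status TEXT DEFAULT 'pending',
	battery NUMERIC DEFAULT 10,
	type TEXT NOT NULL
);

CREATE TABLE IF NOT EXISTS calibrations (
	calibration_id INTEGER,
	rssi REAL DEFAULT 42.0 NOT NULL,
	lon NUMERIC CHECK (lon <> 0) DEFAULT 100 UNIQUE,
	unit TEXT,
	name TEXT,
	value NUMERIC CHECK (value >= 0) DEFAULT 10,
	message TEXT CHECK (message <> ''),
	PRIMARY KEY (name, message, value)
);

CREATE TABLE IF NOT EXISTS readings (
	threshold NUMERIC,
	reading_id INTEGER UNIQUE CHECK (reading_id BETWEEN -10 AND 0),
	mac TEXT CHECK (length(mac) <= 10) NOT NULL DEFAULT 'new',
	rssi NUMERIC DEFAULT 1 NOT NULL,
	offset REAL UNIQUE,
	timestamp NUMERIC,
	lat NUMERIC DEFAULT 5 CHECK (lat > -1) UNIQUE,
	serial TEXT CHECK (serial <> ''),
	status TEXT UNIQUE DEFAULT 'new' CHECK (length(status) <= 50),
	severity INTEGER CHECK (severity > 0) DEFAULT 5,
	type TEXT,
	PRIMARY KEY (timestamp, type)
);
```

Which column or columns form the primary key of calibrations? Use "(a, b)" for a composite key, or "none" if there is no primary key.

(name, message, value)

A table-level PRIMARY KEY clause names 3 columns: name, message, value.
This is a composite key — the combination is unique, not each column individually.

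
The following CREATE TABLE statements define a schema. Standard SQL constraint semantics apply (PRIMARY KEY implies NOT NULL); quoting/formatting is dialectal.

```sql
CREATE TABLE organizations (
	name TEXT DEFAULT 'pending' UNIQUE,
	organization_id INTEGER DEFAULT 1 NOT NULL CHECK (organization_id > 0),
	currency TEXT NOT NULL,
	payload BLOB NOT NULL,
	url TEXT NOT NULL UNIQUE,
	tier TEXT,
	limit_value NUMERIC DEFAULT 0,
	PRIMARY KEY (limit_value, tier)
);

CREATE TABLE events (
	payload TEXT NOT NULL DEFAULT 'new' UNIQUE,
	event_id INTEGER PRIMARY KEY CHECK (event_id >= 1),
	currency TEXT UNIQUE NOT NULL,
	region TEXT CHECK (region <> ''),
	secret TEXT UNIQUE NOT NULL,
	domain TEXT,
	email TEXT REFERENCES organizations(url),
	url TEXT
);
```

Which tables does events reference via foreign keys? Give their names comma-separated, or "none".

organizations

- email REFERENCES organizations(url).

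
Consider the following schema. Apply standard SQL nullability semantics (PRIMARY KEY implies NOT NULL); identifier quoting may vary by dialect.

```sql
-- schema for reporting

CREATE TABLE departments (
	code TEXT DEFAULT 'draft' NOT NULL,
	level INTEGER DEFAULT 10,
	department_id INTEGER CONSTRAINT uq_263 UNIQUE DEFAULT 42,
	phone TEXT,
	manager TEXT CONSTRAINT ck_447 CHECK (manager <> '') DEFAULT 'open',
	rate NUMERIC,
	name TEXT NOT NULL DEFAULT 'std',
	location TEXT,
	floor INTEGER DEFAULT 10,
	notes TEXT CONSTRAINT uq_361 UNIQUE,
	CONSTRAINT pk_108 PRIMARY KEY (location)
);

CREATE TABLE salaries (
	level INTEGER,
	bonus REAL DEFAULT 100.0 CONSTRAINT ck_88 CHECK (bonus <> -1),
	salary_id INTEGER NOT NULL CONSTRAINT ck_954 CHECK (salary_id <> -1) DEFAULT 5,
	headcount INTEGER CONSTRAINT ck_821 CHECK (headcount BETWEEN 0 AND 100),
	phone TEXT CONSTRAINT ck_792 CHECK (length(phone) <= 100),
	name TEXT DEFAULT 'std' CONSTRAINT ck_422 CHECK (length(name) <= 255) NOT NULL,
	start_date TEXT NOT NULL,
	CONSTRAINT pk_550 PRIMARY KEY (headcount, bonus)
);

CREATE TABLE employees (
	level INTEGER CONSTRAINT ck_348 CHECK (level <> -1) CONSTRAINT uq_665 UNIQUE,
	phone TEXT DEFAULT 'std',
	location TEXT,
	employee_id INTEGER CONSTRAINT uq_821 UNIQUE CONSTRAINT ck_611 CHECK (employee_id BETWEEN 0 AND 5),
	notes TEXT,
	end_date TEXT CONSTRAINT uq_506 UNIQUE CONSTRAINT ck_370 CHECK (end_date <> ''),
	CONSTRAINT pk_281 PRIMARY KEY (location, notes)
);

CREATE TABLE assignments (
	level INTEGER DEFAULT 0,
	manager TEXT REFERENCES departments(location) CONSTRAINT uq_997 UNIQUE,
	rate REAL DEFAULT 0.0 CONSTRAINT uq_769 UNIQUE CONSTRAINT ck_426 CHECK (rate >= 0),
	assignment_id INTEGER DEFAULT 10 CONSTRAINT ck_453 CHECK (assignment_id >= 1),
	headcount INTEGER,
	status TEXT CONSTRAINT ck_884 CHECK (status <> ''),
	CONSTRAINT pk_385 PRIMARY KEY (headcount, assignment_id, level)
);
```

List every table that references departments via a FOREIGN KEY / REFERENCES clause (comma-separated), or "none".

- assignments.manager references departments(location).

assignments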